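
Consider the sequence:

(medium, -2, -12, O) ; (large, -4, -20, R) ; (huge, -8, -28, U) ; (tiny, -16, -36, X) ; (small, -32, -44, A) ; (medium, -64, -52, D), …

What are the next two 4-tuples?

Size: repeats medium → large → huge → tiny → small; medium, large, huge, tiny, small, medium → large → huge.
Second component: ×2 each step; -2, -4, -8, -16, -32, -64 → -128 → -256.
Third component: -12, -20, -28, -36, -44, -52 → -60 → -68 (−8 each step).
Letter: letters move forward 3 places in the alphabet, wrapping Z→A, so O, R, U, X, A, D → G → J.
Putting the parts together: (large, -128, -60, G) and then (huge, -256, -68, J).

(large, -128, -60, G), (huge, -256, -68, J)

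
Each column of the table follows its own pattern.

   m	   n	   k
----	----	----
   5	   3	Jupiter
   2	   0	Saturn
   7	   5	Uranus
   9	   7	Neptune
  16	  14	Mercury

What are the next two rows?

25  23  Venus; 41  39  Earth

For the column m, each term is the sum of the two before it: 5, 2, 7, 9, 16 → 25 → 41.
Column n: always 2 less than the column m; 3, 0, 5, 7, 14 → 23 → 39.
Column k — runs through the planets Mercury→Neptune: Jupiter, Saturn, Uranus, Neptune, Mercury → Venus → Earth.
So the next two rows are 25  23  Venus and 41  39  Earth.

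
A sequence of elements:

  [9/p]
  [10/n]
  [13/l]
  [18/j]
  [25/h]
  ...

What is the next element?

[34/f]

First entry goes 9, 10, 13, 18, 25 → 34 (differences are 1, 3, 5, … (increasing by 2 each time)).
Letter: letters move back 2 places in the alphabet, so p, n, l, j, h → f.
Combining the parts gives [34/f].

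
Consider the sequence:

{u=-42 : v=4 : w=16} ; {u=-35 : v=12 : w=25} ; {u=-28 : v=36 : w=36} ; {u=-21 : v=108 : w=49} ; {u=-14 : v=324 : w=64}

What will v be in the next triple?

972

For the v, ×3 each step: 4, 12, 36, 108, 324 → 972.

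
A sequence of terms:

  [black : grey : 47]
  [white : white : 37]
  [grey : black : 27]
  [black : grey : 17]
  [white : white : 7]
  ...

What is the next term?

[grey : black : -3]

For the first shade, repeats black → white → grey: black, white, grey, black, white → grey.
Second shade goes grey, white, black, grey, white → black (repeats grey → white → black).
Third component: −10 each step, so 47, 37, 27, 17, 7 → -3.
Combining the parts gives [grey : black : -3].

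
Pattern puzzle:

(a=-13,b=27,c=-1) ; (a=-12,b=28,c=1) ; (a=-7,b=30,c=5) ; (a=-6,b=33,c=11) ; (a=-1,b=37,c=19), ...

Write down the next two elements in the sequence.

(a=0,b=42,c=29), (a=5,b=48,c=41)

A goes -13, -12, -7, -6, -1 → 0 → 5 (alternating steps +1, +5, +1, +5, …).
B goes 27, 28, 30, 33, 37 → 42 → 48 (differences are 1, 2, 3, … (increasing by 1 each time)).
For the c, differences are 2, 4, 6, … (increasing by 2 each time): -1, 1, 5, 11, 19 → 29 → 41.
Putting the parts together: (a=0,b=42,c=29) and then (a=5,b=48,c=41).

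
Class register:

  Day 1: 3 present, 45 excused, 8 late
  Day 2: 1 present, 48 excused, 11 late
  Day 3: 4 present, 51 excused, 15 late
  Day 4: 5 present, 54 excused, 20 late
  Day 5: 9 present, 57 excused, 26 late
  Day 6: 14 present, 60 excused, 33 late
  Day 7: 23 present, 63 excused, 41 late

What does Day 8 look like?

37 present, 66 excused, 50 late

Present goes 3, 1, 4, 5, 9, 14, 23 → 37 (each term is the sum of the two before it).
Excused: +3 each step, so 45, 48, 51, 54, 57, 60, 63 → 66.
Late goes 8, 11, 15, 20, 26, 33, 41 → 50 (differences are 3, 4, 5, … (increasing by 1 each time)).
Putting it together: 37 present, 66 excused, 50 late.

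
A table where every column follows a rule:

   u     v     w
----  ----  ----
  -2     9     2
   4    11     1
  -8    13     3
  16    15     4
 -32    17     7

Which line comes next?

Column u — ×(-2) each step: -2, 4, -8, 16, -32 → 64.
Column v goes 9, 11, 13, 15, 17 → 19 (+2 each step).
Column w: each term is the sum of the two before it, so 2, 1, 3, 4, 7 → 11.
Combining the parts gives 64  19  11.

64  19  11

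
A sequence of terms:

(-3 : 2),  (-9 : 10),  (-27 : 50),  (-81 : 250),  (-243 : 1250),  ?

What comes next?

First entry goes -3, -9, -27, -81, -243 → -729 (×3 each step).
Second entry: 2, 10, 50, 250, 1250 → 6250 (×5 each step).
Combining the parts gives (-729 : 6250).

(-729 : 6250)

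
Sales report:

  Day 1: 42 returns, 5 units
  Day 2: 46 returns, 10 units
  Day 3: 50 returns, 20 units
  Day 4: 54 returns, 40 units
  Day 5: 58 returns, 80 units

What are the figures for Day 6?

For the returns, +4 each step: 42, 46, 50, 54, 58 → 62.
For the units, ×2 each step: 5, 10, 20, 40, 80 → 160.
Combining the parts gives 62 returns, 160 units.

62 returns, 160 units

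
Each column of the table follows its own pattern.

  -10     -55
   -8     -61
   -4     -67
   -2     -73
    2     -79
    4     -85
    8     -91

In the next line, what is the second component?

-97

First component: -10, -8, -4, -2, 2, 4, 8 → 10 (alternating steps +2, +4, +2, +4, …).
Second component: -55, -61, -67, -73, -79, -85, -91 → -97 (−6 each step).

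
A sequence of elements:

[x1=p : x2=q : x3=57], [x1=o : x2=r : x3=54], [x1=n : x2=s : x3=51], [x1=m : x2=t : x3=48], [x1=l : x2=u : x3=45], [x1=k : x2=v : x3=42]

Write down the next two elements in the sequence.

X1 goes p, o, n, m, l, k → j → i (letters move back 1 place in the alphabet).
X2: letters move forward 1 place in the alphabet; q, r, s, t, u, v → w → x.
X3 goes 57, 54, 51, 48, 45, 42 → 39 → 36 (−3 each step).
Putting the parts together: [x1=j : x2=w : x3=39] and then [x1=i : x2=x : x3=36].

[x1=j : x2=w : x3=39], [x1=i : x2=x : x3=36]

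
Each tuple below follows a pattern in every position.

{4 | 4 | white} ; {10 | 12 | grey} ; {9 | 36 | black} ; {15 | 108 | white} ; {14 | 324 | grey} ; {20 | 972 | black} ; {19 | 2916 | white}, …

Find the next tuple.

First component goes 4, 10, 9, 15, 14, 20, 19 → 25 (alternating steps +6, −1, +6, −1, …).
For the second component, ×3 each step: 4, 12, 36, 108, 324, 972, 2916 → 8748.
Shade: white, grey, black, white, grey, black, white → grey (repeats white → grey → black).
Combining the parts gives {25 | 8748 | grey}.

{25 | 8748 | grey}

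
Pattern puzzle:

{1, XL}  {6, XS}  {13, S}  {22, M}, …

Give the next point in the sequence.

{33, L}

For the first value, differences are 5, 7, 9, … (increasing by 2 each time): 1, 6, 13, 22 → 33.
Size: runs through clothing sizes XS→XL; XL, XS, S, M → L.
So the next point is {33, L}.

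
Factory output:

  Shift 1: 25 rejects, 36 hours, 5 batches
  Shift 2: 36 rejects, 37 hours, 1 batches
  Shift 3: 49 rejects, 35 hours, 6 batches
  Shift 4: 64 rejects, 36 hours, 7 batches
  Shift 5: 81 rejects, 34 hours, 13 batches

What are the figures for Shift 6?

Rejects: perfect squares: 5², 6², 7², …, so 25, 36, 49, 64, 81 → 100.
Hours: alternating steps +1, −2, +1, −2, …, so 36, 37, 35, 36, 34 → 35.
Batches goes 5, 1, 6, 7, 13 → 20 (each term is the sum of the two before it).
So the next row is 100 rejects, 35 hours, 20 batches.

100 rejects, 35 hours, 20 batches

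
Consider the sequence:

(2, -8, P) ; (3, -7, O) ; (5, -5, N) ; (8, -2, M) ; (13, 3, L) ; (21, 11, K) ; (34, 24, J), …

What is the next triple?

(55, 45, I)

First part: each term is the sum of the two before it; 2, 3, 5, 8, 13, 21, 34 → 55.
Second part goes -8, -7, -5, -2, 3, 11, 24 → 45 (always 10 less than the first part).
Letter: P, O, N, M, L, K, J → I (letters move back 1 place in the alphabet).
Combining the parts gives (55, 45, I).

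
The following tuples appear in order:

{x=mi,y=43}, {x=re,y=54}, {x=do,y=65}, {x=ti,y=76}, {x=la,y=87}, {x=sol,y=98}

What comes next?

X — runs backward through the solfège scale do→ti: mi, re, do, ti, la, sol → fa.
Y — +11 each step: 43, 54, 65, 76, 87, 98 → 109.
So the next tuple is {x=fa,y=109}.

{x=fa,y=109}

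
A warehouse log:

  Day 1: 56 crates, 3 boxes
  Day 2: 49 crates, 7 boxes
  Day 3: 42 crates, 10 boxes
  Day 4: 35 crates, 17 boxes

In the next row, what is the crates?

28

Crates goes 56, 49, 42, 35 → 28 (−7 each step).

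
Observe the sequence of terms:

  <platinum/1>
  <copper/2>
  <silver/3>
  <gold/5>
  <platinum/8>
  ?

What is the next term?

Metal goes platinum, copper, silver, gold, platinum → copper (repeats platinum → copper → silver → gold).
Second part: each term is the sum of the two before it, so 1, 2, 3, 5, 8 → 13.
So the next term is <copper/13>.

<copper/13>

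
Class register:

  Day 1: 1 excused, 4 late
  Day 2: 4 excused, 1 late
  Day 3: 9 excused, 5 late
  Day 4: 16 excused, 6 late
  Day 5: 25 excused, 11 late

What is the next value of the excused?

36

Excused — perfect squares: 1², 2², 3², …: 1, 4, 9, 16, 25 → 36.
Late: each term is the sum of the two before it, so 4, 1, 5, 6, 11 → 17.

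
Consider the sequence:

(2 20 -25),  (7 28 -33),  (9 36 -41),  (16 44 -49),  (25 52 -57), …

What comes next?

First value: each term is the sum of the two before it, so 2, 7, 9, 16, 25 → 41.
Second value: +8 each step, so 20, 28, 36, 44, 52 → 60.
Third value: −8 each step; -25, -33, -41, -49, -57 → -65.
So the next element is (41 60 -65).

(41 60 -65)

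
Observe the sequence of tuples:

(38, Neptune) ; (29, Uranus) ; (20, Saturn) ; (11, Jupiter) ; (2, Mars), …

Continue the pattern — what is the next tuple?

First part: −9 each step, so 38, 29, 20, 11, 2 → -7.
Planet: runs backward through the planets Mercury→Neptune; Neptune, Uranus, Saturn, Jupiter, Mars → Earth.
So the next tuple is (-7, Earth).

(-7, Earth)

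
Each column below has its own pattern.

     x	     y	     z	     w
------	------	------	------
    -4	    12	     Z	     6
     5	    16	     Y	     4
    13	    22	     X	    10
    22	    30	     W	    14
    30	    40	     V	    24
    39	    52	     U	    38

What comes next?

47  66  T  62

Column x: -4, 5, 13, 22, 30, 39 → 47 (alternating steps +9, +8, +9, +8, …).
Column y goes 12, 16, 22, 30, 40, 52 → 66 (differences are 4, 6, 8, … (increasing by 2 each time)).
For the column z, letters move back 1 place in the alphabet: Z, Y, X, W, V, U → T.
Column w: each term is the sum of the two before it; 6, 4, 10, 14, 24, 38 → 62.
Putting it together: 47  66  T  62.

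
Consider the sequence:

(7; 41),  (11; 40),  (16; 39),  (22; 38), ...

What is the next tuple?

(29; 37)

First component goes 7, 11, 16, 22 → 29 (differences are 4, 5, 6, … (increasing by 1 each time)).
Second component: −1 each step, so 41, 40, 39, 38 → 37.
Putting it together: (29; 37).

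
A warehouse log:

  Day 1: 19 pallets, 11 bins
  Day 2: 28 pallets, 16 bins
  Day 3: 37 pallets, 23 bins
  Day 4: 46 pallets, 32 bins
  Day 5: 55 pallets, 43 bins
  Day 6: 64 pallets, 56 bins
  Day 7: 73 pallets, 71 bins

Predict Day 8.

For the pallets, +9 each step: 19, 28, 37, 46, 55, 64, 73 → 82.
Bins: differences are 5, 7, 9, … (increasing by 2 each time), so 11, 16, 23, 32, 43, 56, 71 → 88.
Putting it together: 82 pallets, 88 bins.

82 pallets, 88 bins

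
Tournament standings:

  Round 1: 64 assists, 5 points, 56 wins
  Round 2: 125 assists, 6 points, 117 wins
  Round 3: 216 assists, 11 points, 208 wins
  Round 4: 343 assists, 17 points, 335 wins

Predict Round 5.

Assists: perfect cubes: 4³, 5³, 6³, …, so 64, 125, 216, 343 → 512.
Points: each term is the sum of the two before it, so 5, 6, 11, 17 → 28.
Wins: always 8 less than the assists; 56, 117, 208, 335 → 504.
So the next line is 512 assists, 28 points, 504 wins.

512 assists, 28 points, 504 wins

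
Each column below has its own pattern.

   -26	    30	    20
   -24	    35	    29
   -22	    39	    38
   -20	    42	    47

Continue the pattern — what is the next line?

First component goes -26, -24, -22, -20 → -18 (+2 each step).
Second component: differences are 5, 4, 3, … (decreasing by 1 each time); 30, 35, 39, 42 → 44.
Third component: +9 each step; 20, 29, 38, 47 → 56.
Putting it together: -18  44  56.

-18  44  56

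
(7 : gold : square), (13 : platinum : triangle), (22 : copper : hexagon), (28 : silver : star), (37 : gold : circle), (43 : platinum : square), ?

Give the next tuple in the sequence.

For the first part, alternating steps +6, +9, +6, +9, …: 7, 13, 22, 28, 37, 43 → 52.
Metal goes gold, platinum, copper, silver, gold, platinum → copper (repeats gold → platinum → copper → silver).
Shape: repeats square → triangle → hexagon → star → circle, so square, triangle, hexagon, star, circle, square → triangle.
Combining the parts gives (52 : copper : triangle).

(52 : copper : triangle)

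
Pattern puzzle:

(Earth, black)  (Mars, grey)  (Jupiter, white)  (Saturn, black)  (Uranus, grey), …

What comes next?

(Neptune, white)

Planet goes Earth, Mars, Jupiter, Saturn, Uranus → Neptune (runs through the planets Mercury→Neptune).
For the shade, repeats black → grey → white: black, grey, white, black, grey → white.
So the next element is (Neptune, white).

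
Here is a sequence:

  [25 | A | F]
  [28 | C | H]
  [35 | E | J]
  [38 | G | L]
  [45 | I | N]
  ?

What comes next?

[48 | K | P]

First component — alternating steps +3, +7, +3, +7, …: 25, 28, 35, 38, 45 → 48.
For the first letter, letters move forward 2 places in the alphabet: A, C, E, G, I → K.
Second letter: letters move forward 2 places in the alphabet; F, H, J, L, N → P.
Combining the parts gives [48 | K | P].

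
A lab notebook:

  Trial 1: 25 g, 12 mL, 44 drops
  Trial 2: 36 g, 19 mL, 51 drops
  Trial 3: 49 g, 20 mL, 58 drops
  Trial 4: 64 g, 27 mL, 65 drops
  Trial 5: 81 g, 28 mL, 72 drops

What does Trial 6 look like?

100 g, 35 mL, 79 drops

G — perfect squares: 5², 6², 7², …: 25, 36, 49, 64, 81 → 100.
ML: alternating steps +7, +1, +7, +1, …; 12, 19, 20, 27, 28 → 35.
Drops goes 44, 51, 58, 65, 72 → 79 (+7 each step).
Combining the parts gives 100 g, 35 mL, 79 drops.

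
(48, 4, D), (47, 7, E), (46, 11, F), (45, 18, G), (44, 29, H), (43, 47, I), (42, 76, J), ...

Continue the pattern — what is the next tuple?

(41, 123, K)

First part: −1 each step, so 48, 47, 46, 45, 44, 43, 42 → 41.
Second part — each term is the sum of the two before it: 4, 7, 11, 18, 29, 47, 76 → 123.
Letter: letters move forward 1 place in the alphabet, so D, E, F, G, H, I, J → K.
Putting it together: (41, 123, K).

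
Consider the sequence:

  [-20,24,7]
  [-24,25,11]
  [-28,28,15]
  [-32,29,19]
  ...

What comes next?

[-36,32,23]

First part goes -20, -24, -28, -32 → -36 (−4 each step).
Second part: alternating steps +1, +3, +1, +3, …, so 24, 25, 28, 29 → 32.
Third part: +4 each step, so 7, 11, 15, 19 → 23.
So the next term is [-36,32,23].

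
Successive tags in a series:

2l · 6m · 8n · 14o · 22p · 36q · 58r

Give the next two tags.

94s then 152t

For the first component, each term is the sum of the two before it: 2, 6, 8, 14, 22, 36, 58 → 94 → 152.
For the letter, letters move forward 1 place in the alphabet: l, m, n, o, p, q, r → s → t.
Putting the parts together: 94s and then 152t.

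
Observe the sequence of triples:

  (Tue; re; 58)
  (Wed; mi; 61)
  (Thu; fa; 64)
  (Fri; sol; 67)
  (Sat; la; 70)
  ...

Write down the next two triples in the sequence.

For the day, runs through the weekdays Mon→Sun: Tue, Wed, Thu, Fri, Sat → Sun → Mon.
For the note, runs through the solfège scale do→ti: re, mi, fa, sol, la → ti → do.
Third component goes 58, 61, 64, 67, 70 → 73 → 76 (+3 each step).
Putting the parts together: (Sun; ti; 73) and then (Mon; do; 76).

(Sun; ti; 73), (Mon; do; 76)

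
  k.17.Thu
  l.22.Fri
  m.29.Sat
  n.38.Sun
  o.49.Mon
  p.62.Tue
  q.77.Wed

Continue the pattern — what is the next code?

r.94.Thu

For the letter, letters move forward 1 place in the alphabet: k, l, m, n, o, p, q → r.
Second component goes 17, 22, 29, 38, 49, 62, 77 → 94 (differences are 5, 7, 9, … (increasing by 2 each time)).
Day: runs through the weekdays Mon→Sun, so Thu, Fri, Sat, Sun, Mon, Tue, Wed → Thu.
Putting it together: r.94.Thu.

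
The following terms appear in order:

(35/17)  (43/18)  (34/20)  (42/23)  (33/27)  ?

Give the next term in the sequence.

For the first component, alternating steps +8, −9, +8, −9, …: 35, 43, 34, 42, 33 → 41.
Second component: differences are 1, 2, 3, … (increasing by 1 each time), so 17, 18, 20, 23, 27 → 32.
So the next term is (41/32).

(41/32)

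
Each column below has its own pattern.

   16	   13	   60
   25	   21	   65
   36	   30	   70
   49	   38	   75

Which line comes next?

First component: perfect squares: 4², 5², 6², …; 16, 25, 36, 49 → 64.
For the second component, alternating steps +8, +9, +8, +9, …: 13, 21, 30, 38 → 47.
Third component: 60, 65, 70, 75 → 80 (+5 each step).
So the next line is 64  47  80.

64  47  80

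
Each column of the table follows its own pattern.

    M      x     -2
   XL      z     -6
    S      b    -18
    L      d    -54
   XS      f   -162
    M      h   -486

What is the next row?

XL  j  -1458

Size: repeats M → XL → S → L → XS; M, XL, S, L, XS, M → XL.
Letter: x, z, b, d, f, h → j (letters move forward 2 places in the alphabet, wrapping Z→A).
Third component: -2, -6, -18, -54, -162, -486 → -1458 (×3 each step).
Putting it together: XL  j  -1458.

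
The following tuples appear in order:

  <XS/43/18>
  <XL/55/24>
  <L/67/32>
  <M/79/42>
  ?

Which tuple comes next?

<S/91/54>

Size — runs backward through clothing sizes XS→XL: XS, XL, L, M → S.
Second entry: +12 each step, so 43, 55, 67, 79 → 91.
Third entry: differences are 6, 8, 10, … (increasing by 2 each time); 18, 24, 32, 42 → 54.
Combining the parts gives <S/91/54>.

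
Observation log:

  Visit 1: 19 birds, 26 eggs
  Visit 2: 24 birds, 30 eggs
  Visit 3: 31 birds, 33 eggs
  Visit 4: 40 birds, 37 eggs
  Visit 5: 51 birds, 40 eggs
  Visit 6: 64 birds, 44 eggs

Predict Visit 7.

79 birds, 47 eggs

Birds: 19, 24, 31, 40, 51, 64 → 79 (differences are 5, 7, 9, … (increasing by 2 each time)).
Eggs: alternating steps +4, +3, +4, +3, …, so 26, 30, 33, 37, 40, 44 → 47.
So the next line is 79 birds, 47 eggs.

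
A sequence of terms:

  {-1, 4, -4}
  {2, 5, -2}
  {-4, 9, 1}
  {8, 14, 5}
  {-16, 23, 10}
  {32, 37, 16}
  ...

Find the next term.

First slot — ×(-2) each step: -1, 2, -4, 8, -16, 32 → -64.
Second slot: each term is the sum of the two before it; 4, 5, 9, 14, 23, 37 → 60.
For the third slot, differences are 2, 3, 4, … (increasing by 1 each time): -4, -2, 1, 5, 10, 16 → 23.
Combining the parts gives {-64, 60, 23}.

{-64, 60, 23}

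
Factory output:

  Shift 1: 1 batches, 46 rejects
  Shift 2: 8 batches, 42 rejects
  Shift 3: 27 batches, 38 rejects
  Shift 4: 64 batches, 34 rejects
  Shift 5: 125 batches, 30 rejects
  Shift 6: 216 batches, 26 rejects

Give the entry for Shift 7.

Batches: 1, 8, 27, 64, 125, 216 → 343 (perfect cubes: 1³, 2³, 3³, …).
For the rejects, −4 each step: 46, 42, 38, 34, 30, 26 → 22.
Putting it together: 343 batches, 22 rejects.

343 batches, 22 rejects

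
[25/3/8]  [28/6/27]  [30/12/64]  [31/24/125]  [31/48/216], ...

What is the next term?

First slot: differences are 3, 2, 1, … (decreasing by 1 each time), so 25, 28, 30, 31, 31 → 30.
Second slot — ×2 each step: 3, 6, 12, 24, 48 → 96.
Third slot: 8, 27, 64, 125, 216 → 343 (perfect cubes: 2³, 3³, 4³, …).
Putting it together: [30/96/343].

[30/96/343]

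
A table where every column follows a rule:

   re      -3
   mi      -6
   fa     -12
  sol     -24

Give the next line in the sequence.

Note — runs through the solfège scale do→ti: re, mi, fa, sol → la.
Second component: ×2 each step, so -3, -6, -12, -24 → -48.
Putting it together: la  -48.

la  -48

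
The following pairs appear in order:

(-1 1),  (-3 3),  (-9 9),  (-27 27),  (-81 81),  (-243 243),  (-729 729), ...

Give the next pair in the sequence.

(-2187 2187)

For the first slot, ×3 each step: -1, -3, -9, -27, -81, -243, -729 → -2187.
Second slot: always the negative of the first slot, so 1, 3, 9, 27, 81, 243, 729 → 2187.
So the next pair is (-2187 2187).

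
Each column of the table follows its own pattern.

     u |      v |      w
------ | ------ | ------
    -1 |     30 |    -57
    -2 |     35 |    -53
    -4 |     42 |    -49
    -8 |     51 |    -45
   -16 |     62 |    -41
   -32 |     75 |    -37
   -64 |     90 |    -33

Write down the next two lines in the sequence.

-128  107  -29; -256  126  -25

Column u — ×2 each step: -1, -2, -4, -8, -16, -32, -64 → -128 → -256.
Column v: 30, 35, 42, 51, 62, 75, 90 → 107 → 126 (differences are 5, 7, 9, … (increasing by 2 each time)).
Column w: +4 each step, so -57, -53, -49, -45, -41, -37, -33 → -29 → -25.
Putting the parts together: -128  107  -29 and then -256  126  -25.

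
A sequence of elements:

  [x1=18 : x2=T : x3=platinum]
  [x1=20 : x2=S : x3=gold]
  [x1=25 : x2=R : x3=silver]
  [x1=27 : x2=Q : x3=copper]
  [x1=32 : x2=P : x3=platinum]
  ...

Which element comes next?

X1 — alternating steps +2, +5, +2, +5, …: 18, 20, 25, 27, 32 → 34.
For the x2, letters move back 1 place in the alphabet: T, S, R, Q, P → O.
X3: repeats platinum → gold → silver → copper, so platinum, gold, silver, copper, platinum → gold.
Putting it together: [x1=34 : x2=O : x3=gold].

[x1=34 : x2=O : x3=gold]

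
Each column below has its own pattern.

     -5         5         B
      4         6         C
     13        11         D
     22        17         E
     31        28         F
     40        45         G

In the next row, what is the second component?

73

Second component: 5, 6, 11, 17, 28, 45 → 73 (each term is the sum of the two before it).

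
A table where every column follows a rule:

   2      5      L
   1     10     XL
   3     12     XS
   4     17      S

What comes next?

7  19  M

First component — each term is the sum of the two before it: 2, 1, 3, 4 → 7.
Second component — alternating steps +5, +2, +5, +2, …: 5, 10, 12, 17 → 19.
For the size, runs through clothing sizes XS→XL: L, XL, XS, S → M.
So the next line is 7  19  M.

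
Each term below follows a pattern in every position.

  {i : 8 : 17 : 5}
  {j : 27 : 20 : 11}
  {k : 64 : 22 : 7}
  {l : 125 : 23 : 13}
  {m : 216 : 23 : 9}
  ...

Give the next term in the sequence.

{n : 343 : 22 : 15}

Letter goes i, j, k, l, m → n (letters move forward 1 place in the alphabet).
Second component: perfect cubes: 2³, 3³, 4³, …, so 8, 27, 64, 125, 216 → 343.
Third component — differences are 3, 2, 1, … (decreasing by 1 each time): 17, 20, 22, 23, 23 → 22.
Fourth component: alternating steps +6, −4, +6, −4, …; 5, 11, 7, 13, 9 → 15.
Putting it together: {n : 343 : 22 : 15}.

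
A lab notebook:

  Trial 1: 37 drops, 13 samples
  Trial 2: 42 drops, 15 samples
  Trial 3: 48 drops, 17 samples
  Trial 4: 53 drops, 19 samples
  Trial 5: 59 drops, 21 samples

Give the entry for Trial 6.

64 drops, 23 samples

Drops — alternating steps +5, +6, +5, +6, …: 37, 42, 48, 53, 59 → 64.
Samples: +2 each step, so 13, 15, 17, 19, 21 → 23.
Putting it together: 64 drops, 23 samples.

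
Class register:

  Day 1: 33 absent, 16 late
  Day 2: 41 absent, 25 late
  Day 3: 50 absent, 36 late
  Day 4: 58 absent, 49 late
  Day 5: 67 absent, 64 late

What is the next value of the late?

81

Late: perfect squares: 4², 5², 6², …; 16, 25, 36, 49, 64 → 81.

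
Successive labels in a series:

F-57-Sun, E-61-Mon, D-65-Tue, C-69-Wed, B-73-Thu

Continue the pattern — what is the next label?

Letter: letters move back 1 place in the alphabet; F, E, D, C, B → A.
Second component: 57, 61, 65, 69, 73 → 77 (+4 each step).
Day: runs through the weekdays Mon→Sun, so Sun, Mon, Tue, Wed, Thu → Fri.
Putting it together: A-77-Fri.

A-77-Fri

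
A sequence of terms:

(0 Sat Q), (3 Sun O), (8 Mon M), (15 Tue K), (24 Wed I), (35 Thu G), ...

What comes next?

First slot: differences are 3, 5, 7, … (increasing by 2 each time); 0, 3, 8, 15, 24, 35 → 48.
For the day, runs through the weekdays Mon→Sun: Sat, Sun, Mon, Tue, Wed, Thu → Fri.
Letter goes Q, O, M, K, I, G → E (letters move back 2 places in the alphabet).
Putting it together: (48 Fri E).

(48 Fri E)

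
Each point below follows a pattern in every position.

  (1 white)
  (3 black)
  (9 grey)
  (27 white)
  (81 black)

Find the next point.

(243 grey)

First coordinate — ×3 each step: 1, 3, 9, 27, 81 → 243.
Shade — repeats white → black → grey: white, black, grey, white, black → grey.
Putting it together: (243 grey).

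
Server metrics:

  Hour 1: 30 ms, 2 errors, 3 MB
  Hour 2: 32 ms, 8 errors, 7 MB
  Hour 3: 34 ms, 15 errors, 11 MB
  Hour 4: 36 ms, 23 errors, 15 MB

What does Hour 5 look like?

Ms: +2 each step, so 30, 32, 34, 36 → 38.
Errors goes 2, 8, 15, 23 → 32 (differences are 6, 7, 8, … (increasing by 1 each time)).
MB: +4 each step; 3, 7, 11, 15 → 19.
Putting it together: 38 ms, 32 errors, 19 MB.

38 ms, 32 errors, 19 MB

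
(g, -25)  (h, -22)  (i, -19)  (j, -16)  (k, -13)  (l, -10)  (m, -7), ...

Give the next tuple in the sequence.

(n, -4)

For the letter, letters move forward 1 place in the alphabet: g, h, i, j, k, l, m → n.
Second entry goes -25, -22, -19, -16, -13, -10, -7 → -4 (+3 each step).
Putting it together: (n, -4).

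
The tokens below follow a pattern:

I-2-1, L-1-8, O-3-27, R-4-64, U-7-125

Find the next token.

Letter: I, L, O, R, U → X (letters move forward 3 places in the alphabet).
Second component: each term is the sum of the two before it; 2, 1, 3, 4, 7 → 11.
Third component: perfect cubes: 1³, 2³, 3³, …; 1, 8, 27, 64, 125 → 216.
So the next token is X-11-216.

X-11-216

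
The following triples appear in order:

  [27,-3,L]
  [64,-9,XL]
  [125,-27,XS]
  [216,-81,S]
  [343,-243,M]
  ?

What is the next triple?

[512,-729,L]

First entry — perfect cubes: 3³, 4³, 5³, …: 27, 64, 125, 216, 343 → 512.
Second entry — ×3 each step: -3, -9, -27, -81, -243 → -729.
Size: L, XL, XS, S, M → L (runs through clothing sizes XS→XL).
So the next triple is [512,-729,L].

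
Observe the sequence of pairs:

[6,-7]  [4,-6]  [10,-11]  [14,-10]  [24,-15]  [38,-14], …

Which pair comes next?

[62,-19]

First value: each term is the sum of the two before it; 6, 4, 10, 14, 24, 38 → 62.
Second value: alternating steps +1, −5, +1, −5, …, so -7, -6, -11, -10, -15, -14 → -19.
Combining the parts gives [62,-19].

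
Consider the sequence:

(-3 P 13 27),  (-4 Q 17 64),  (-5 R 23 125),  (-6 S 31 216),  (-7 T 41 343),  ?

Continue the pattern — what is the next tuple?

For the first value, −1 each step: -3, -4, -5, -6, -7 → -8.
Letter — letters move forward 1 place in the alphabet: P, Q, R, S, T → U.
Third value: 13, 17, 23, 31, 41 → 53 (differences are 4, 6, 8, … (increasing by 2 each time)).
Fourth value goes 27, 64, 125, 216, 343 → 512 (perfect cubes: 3³, 4³, 5³, …).
Putting it together: (-8 U 53 512).

(-8 U 53 512)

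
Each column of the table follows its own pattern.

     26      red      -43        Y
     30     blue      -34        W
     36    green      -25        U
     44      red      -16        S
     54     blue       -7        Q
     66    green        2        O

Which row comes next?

80  red  11  M

For the first component, differences are 4, 6, 8, … (increasing by 2 each time): 26, 30, 36, 44, 54, 66 → 80.
For the colour, repeats red → blue → green: red, blue, green, red, blue, green → red.
Third component: -43, -34, -25, -16, -7, 2 → 11 (+9 each step).
Letter goes Y, W, U, S, Q, O → M (letters move back 2 places in the alphabet).
Putting it together: 80  red  11  M.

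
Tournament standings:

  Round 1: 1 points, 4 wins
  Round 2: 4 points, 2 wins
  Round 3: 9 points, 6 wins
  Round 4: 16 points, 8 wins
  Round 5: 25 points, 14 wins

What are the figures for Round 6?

36 points, 22 wins

Points: perfect squares: 1², 2², 3², …; 1, 4, 9, 16, 25 → 36.
For the wins, each term is the sum of the two before it: 4, 2, 6, 8, 14 → 22.
Combining the parts gives 36 points, 22 wins.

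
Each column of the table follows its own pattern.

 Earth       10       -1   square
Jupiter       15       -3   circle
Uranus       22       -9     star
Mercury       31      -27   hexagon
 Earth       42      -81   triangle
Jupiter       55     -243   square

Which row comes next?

Planet — repeats Earth → Jupiter → Uranus → Mercury: Earth, Jupiter, Uranus, Mercury, Earth, Jupiter → Uranus.
Second component: 10, 15, 22, 31, 42, 55 → 70 (differences are 5, 7, 9, … (increasing by 2 each time)).
Third component: -1, -3, -9, -27, -81, -243 → -729 (×3 each step).
Shape: repeats square → circle → star → hexagon → triangle, so square, circle, star, hexagon, triangle, square → circle.
Combining the parts gives Uranus  70  -729  circle.

Uranus  70  -729  circle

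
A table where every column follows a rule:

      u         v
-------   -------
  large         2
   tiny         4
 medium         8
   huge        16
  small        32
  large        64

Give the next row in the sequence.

tiny  128

Column u: large, tiny, medium, huge, small, large → tiny (repeats large → tiny → medium → huge → small).
Column v — ×2 each step: 2, 4, 8, 16, 32, 64 → 128.
So the next row is tiny  128.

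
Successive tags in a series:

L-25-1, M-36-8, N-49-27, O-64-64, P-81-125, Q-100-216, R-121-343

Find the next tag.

Letter goes L, M, N, O, P, Q, R → S (letters move forward 1 place in the alphabet).
Second component: perfect squares: 5², 6², 7², …; 25, 36, 49, 64, 81, 100, 121 → 144.
Third component: 1, 8, 27, 64, 125, 216, 343 → 512 (perfect cubes: 1³, 2³, 3³, …).
Combining the parts gives S-144-512.

S-144-512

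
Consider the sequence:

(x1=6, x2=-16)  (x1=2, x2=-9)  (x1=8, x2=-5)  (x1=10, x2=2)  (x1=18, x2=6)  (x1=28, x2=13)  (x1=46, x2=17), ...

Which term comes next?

(x1=74, x2=24)

X1 — each term is the sum of the two before it: 6, 2, 8, 10, 18, 28, 46 → 74.
X2: -16, -9, -5, 2, 6, 13, 17 → 24 (alternating steps +7, +4, +7, +4, …).
Combining the parts gives (x1=74, x2=24).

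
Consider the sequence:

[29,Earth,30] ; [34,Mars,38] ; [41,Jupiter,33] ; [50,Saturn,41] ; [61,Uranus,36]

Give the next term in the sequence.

[74,Neptune,44]

First part: 29, 34, 41, 50, 61 → 74 (differences are 5, 7, 9, … (increasing by 2 each time)).
Planet goes Earth, Mars, Jupiter, Saturn, Uranus → Neptune (runs through the planets Mercury→Neptune).
Third part — alternating steps +8, −5, +8, −5, …: 30, 38, 33, 41, 36 → 44.
Combining the parts gives [74,Neptune,44].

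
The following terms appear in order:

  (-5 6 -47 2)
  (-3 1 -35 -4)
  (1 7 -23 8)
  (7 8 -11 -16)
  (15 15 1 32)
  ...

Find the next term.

(25 23 13 -64)

First coordinate: differences are 2, 4, 6, … (increasing by 2 each time); -5, -3, 1, 7, 15 → 25.
Second coordinate: 6, 1, 7, 8, 15 → 23 (each term is the sum of the two before it).
Third coordinate — +12 each step: -47, -35, -23, -11, 1 → 13.
Fourth coordinate: ×(-2) each step; 2, -4, 8, -16, 32 → -64.
Combining the parts gives (25 23 13 -64).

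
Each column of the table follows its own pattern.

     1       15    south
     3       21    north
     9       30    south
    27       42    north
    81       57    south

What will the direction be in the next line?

Direction — alternates south ↔ north: south, north, south, north, south → north.

north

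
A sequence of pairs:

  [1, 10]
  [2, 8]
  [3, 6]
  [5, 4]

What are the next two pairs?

[8, 2], [13, 0]

For the first entry, each term is the sum of the two before it: 1, 2, 3, 5 → 8 → 13.
Second entry goes 10, 8, 6, 4 → 2 → 0 (−2 each step).
So the next two pairs are [8, 2] and [13, 0].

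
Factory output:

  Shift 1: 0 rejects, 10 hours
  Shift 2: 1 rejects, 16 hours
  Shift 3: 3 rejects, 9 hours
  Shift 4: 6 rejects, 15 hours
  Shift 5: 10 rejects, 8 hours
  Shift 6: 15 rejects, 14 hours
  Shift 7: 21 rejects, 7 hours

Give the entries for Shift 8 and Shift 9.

28 rejects, 13 hours; 36 rejects, 6 hours

For the rejects, differences are 1, 2, 3, … (increasing by 1 each time): 0, 1, 3, 6, 10, 15, 21 → 28 → 36.
Hours: alternating steps +6, −7, +6, −7, …, so 10, 16, 9, 15, 8, 14, 7 → 13 → 6.
Putting the parts together: 28 rejects, 13 hours and then 36 rejects, 6 hours.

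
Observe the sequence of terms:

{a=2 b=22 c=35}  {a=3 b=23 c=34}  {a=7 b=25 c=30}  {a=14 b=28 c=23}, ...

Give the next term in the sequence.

{a=24 b=32 c=13}

A: 2, 3, 7, 14 → 24 (differences are 1, 4, 7, … (increasing by 3 each time)).
B — differences are 1, 2, 3, … (increasing by 1 each time): 22, 23, 25, 28 → 32.
C: 35, 34, 30, 23 → 13 (together with the a always sums to 37).
So the next term is {a=24 b=32 c=13}.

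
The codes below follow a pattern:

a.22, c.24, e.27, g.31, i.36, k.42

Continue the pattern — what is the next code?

Letter goes a, c, e, g, i, k → m (letters move forward 2 places in the alphabet).
Second component: differences are 2, 3, 4, … (increasing by 1 each time); 22, 24, 27, 31, 36, 42 → 49.
Combining the parts gives m.49.

m.49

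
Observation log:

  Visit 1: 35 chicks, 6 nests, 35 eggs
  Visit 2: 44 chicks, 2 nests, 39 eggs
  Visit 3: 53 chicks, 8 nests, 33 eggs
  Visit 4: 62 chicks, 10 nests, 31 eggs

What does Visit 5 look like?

For the chicks, +9 each step: 35, 44, 53, 62 → 71.
For the nests, each term is the sum of the two before it: 6, 2, 8, 10 → 18.
For the eggs, together with the nests always sums to 41: 35, 39, 33, 31 → 23.
Combining the parts gives 71 chicks, 18 nests, 23 eggs.

71 chicks, 18 nests, 23 eggs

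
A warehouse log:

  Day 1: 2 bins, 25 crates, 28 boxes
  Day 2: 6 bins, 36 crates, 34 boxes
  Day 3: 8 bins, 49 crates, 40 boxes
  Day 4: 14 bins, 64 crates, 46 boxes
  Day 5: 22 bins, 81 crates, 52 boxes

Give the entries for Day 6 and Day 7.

Bins: 2, 6, 8, 14, 22 → 36 → 58 (each term is the sum of the two before it).
Crates — perfect squares: 5², 6², 7², …: 25, 36, 49, 64, 81 → 100 → 121.
For the boxes, +6 each step: 28, 34, 40, 46, 52 → 58 → 64.
Putting the parts together: 36 bins, 100 crates, 58 boxes and then 58 bins, 121 crates, 64 boxes.

36 bins, 100 crates, 58 boxes; 58 bins, 121 crates, 64 boxes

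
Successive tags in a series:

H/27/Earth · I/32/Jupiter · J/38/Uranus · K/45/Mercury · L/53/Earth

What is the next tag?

For the letter, letters move forward 1 place in the alphabet: H, I, J, K, L → M.
Second component: differences are 5, 6, 7, … (increasing by 1 each time); 27, 32, 38, 45, 53 → 62.
Planet goes Earth, Jupiter, Uranus, Mercury, Earth → Jupiter (repeats Earth → Jupiter → Uranus → Mercury).
So the next tag is M/62/Jupiter.

M/62/Jupiter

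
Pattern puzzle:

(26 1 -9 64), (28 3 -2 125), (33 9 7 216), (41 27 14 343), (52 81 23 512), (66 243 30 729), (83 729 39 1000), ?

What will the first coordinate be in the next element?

First coordinate: differences are 2, 5, 8, … (increasing by 3 each time), so 26, 28, 33, 41, 52, 66, 83 → 103.

103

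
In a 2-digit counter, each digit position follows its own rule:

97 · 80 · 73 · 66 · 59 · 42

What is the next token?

35

First digit: −1 each step, mod 10, so 9, 8, 7, 6, 5, 4 → 3.
Second digit: +3 each step, mod 10; 7, 0, 3, 6, 9, 2 → 5.
Combining the parts gives 35.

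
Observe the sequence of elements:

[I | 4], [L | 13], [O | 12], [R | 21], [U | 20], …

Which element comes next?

Letter goes I, L, O, R, U → X (letters move forward 3 places in the alphabet).
Second entry — alternating steps +9, −1, +9, −1, …: 4, 13, 12, 21, 20 → 29.
Combining the parts gives [X | 29].

[X | 29]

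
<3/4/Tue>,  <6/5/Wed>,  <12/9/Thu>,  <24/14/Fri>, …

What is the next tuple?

First part: ×2 each step, so 3, 6, 12, 24 → 48.
Second part — each term is the sum of the two before it: 4, 5, 9, 14 → 23.
Day — runs through the weekdays Mon→Sun: Tue, Wed, Thu, Fri → Sat.
Putting it together: <48/23/Sat>.

<48/23/Sat>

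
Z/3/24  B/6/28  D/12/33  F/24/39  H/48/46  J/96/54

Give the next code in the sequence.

L/192/63

Letter: letters move forward 2 places in the alphabet, wrapping Z→A; Z, B, D, F, H, J → L.
Second component: ×2 each step; 3, 6, 12, 24, 48, 96 → 192.
Third component goes 24, 28, 33, 39, 46, 54 → 63 (differences are 4, 5, 6, … (increasing by 1 each time)).
So the next code is L/192/63.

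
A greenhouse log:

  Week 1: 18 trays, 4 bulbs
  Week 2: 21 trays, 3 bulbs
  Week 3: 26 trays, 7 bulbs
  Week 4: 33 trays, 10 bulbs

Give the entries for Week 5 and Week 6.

42 trays, 17 bulbs; 53 trays, 27 bulbs

Trays — differences are 3, 5, 7, … (increasing by 2 each time): 18, 21, 26, 33 → 42 → 53.
Bulbs: each term is the sum of the two before it; 4, 3, 7, 10 → 17 → 27.
Putting the parts together: 42 trays, 17 bulbs and then 53 trays, 27 bulbs.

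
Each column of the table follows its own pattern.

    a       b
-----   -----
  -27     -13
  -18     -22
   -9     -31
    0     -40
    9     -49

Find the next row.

18  -58

For the column a, +9 each step: -27, -18, -9, 0, 9 → 18.
Column b: −9 each step, so -13, -22, -31, -40, -49 → -58.
Combining the parts gives 18  -58.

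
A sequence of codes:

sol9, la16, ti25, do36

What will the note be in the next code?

re

Note — runs through the solfège scale do→ti: sol, la, ti, do → re.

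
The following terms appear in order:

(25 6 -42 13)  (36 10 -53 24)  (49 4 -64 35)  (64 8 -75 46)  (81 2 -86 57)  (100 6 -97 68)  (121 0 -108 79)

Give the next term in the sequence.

(144 4 -119 90)

First part goes 25, 36, 49, 64, 81, 100, 121 → 144 (perfect squares: 5², 6², 7², …).
Second part: alternating steps +4, −6, +4, −6, …, so 6, 10, 4, 8, 2, 6, 0 → 4.
For the third part, −11 each step: -42, -53, -64, -75, -86, -97, -108 → -119.
Fourth part: 13, 24, 35, 46, 57, 68, 79 → 90 (together with the third part always sums to -29).
So the next term is (144 4 -119 90).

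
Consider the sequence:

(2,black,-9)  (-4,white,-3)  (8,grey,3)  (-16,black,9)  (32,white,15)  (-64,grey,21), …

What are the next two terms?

(128,black,27), (-256,white,33)

First slot: 2, -4, 8, -16, 32, -64 → 128 → -256 (×(-2) each step).
Shade — repeats black → white → grey: black, white, grey, black, white, grey → black → white.
Third slot — +6 each step: -9, -3, 3, 9, 15, 21 → 27 → 33.
So the next two terms are (128,black,27) and (-256,white,33).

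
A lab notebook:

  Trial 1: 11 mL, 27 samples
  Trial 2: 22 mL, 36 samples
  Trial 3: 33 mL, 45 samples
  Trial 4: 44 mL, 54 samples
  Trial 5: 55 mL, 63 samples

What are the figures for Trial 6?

66 mL, 72 samples

ML: 11, 22, 33, 44, 55 → 66 (+11 each step).
Samples goes 27, 36, 45, 54, 63 → 72 (+9 each step).
Combining the parts gives 66 mL, 72 samples.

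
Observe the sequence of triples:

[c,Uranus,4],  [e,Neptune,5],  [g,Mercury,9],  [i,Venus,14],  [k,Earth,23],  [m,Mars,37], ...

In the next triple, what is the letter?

o

For the letter, letters move forward 2 places in the alphabet: c, e, g, i, k, m → o.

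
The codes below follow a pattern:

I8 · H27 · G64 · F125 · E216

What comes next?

D343

Letter — letters move back 1 place in the alphabet: I, H, G, F, E → D.
Second component: perfect cubes: 2³, 3³, 4³, …; 8, 27, 64, 125, 216 → 343.
Putting it together: D343.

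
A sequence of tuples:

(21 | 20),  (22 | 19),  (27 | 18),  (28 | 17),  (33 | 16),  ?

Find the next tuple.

For the first entry, alternating steps +1, +5, +1, +5, …: 21, 22, 27, 28, 33 → 34.
Second entry: −1 each step, so 20, 19, 18, 17, 16 → 15.
Combining the parts gives (34 | 15).

(34 | 15)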